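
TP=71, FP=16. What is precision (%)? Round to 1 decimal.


Precision = TP / (TP + FP) * 100
= 71 / (71 + 16)
= 71 / 87
= 0.8161
= 81.6%

81.6


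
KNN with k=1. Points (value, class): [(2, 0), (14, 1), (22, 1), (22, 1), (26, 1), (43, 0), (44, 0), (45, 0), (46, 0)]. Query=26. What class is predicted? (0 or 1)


Distances from query 26:
Point 26 (class 1): distance = 0
K=1 nearest neighbors: classes = [1]
Votes for class 1: 1 / 1
Majority vote => class 1

1


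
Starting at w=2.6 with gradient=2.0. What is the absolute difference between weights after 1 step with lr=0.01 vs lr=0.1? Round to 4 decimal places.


With lr=0.01: w_new = 2.6 - 0.01 * 2.0 = 2.58
With lr=0.1: w_new = 2.6 - 0.1 * 2.0 = 2.4
Absolute difference = |2.58 - 2.4|
= 0.1800

0.1800


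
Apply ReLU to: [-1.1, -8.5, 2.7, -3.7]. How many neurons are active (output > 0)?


ReLU(x) = max(0, x) for each element:
ReLU(-1.1) = 0
ReLU(-8.5) = 0
ReLU(2.7) = 2.7
ReLU(-3.7) = 0
Active neurons (>0): 1

1


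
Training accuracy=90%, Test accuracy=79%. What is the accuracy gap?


Gap = train_accuracy - test_accuracy
= 90 - 79
= 11%
This gap suggests the model is overfitting.

11


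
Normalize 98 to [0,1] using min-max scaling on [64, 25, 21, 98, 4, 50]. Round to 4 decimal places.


Min = 4, Max = 98
Range = 98 - 4 = 94
Scaled = (x - min) / (max - min)
= (98 - 4) / 94
= 94 / 94
= 1.0000

1.0000


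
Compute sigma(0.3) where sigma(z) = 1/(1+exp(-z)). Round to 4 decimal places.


sigmoid(z) = 1 / (1 + exp(-z))
exp(-(0.3)) = exp(-0.3) = 0.7408
1 + 0.7408 = 1.7408
1 / 1.7408 = 0.5744

0.5744


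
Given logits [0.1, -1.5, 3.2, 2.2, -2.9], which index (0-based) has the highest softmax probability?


Softmax is a monotonic transformation, so it preserves the argmax.
We need to find the index of the maximum logit.
Index 0: 0.1
Index 1: -1.5
Index 2: 3.2
Index 3: 2.2
Index 4: -2.9
Maximum logit = 3.2 at index 2

2


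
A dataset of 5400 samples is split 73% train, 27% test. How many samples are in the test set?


Train samples = 5400 * 73% = 3942
Test samples = 5400 - 3942
= 1458

1458


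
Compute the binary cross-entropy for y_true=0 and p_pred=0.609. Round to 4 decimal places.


For y=0: Loss = -log(1-p)
= -log(1 - 0.609)
= -log(0.391)
= -(-0.939)
= 0.9390

0.9390


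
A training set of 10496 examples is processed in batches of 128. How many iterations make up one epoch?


Iterations per epoch = dataset_size / batch_size
= 10496 / 128
= 82

82


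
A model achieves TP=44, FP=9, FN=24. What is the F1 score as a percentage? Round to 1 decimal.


Precision = TP / (TP + FP) = 44 / 53 = 0.8302
Recall = TP / (TP + FN) = 44 / 68 = 0.6471
F1 = 2 * P * R / (P + R)
= 2 * 0.8302 * 0.6471 / (0.8302 + 0.6471)
= 1.0744 / 1.4772
= 0.7273
As percentage: 72.7%

72.7


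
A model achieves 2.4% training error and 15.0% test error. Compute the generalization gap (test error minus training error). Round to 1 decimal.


Generalization gap = test_error - train_error
= 15.0 - 2.4
= 12.6%
A large gap suggests overfitting.

12.6


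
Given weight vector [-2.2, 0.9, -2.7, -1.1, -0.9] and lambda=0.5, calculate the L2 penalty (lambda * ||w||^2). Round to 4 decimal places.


Squaring each weight:
(-2.2)^2 = 4.84
0.9^2 = 0.81
(-2.7)^2 = 7.29
(-1.1)^2 = 1.21
(-0.9)^2 = 0.81
Sum of squares = 14.96
Penalty = 0.5 * 14.96 = 7.4800

7.4800


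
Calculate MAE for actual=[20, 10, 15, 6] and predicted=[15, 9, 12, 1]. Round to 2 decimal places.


Absolute errors: [5, 1, 3, 5]
Sum of absolute errors = 14
MAE = 14 / 4 = 3.50

3.50


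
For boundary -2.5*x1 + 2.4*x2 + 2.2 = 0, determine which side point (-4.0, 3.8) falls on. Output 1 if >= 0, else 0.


Compute -2.5 * -4.0 + 2.4 * 3.8 + 2.2
= 10.0 + 9.12 + 2.2
= 21.32
Since 21.32 >= 0, the point is on the positive side.

1


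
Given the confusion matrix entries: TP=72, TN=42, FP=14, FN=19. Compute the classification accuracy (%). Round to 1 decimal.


Accuracy = (TP + TN) / (TP + TN + FP + FN) * 100
= (72 + 42) / (72 + 42 + 14 + 19)
= 114 / 147
= 0.7755
= 77.6%

77.6


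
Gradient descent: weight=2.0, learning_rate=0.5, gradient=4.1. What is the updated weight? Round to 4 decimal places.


w_new = w_old - lr * gradient
= 2.0 - 0.5 * 4.1
= 2.0 - (2.05)
= -0.0500

-0.0500


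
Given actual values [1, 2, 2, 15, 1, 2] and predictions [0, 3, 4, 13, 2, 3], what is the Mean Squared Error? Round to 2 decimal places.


Differences: [1, -1, -2, 2, -1, -1]
Squared errors: [1, 1, 4, 4, 1, 1]
Sum of squared errors = 12
MSE = 12 / 6 = 2.00

2.00


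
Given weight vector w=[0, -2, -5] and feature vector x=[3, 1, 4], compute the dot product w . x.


Element-wise products:
0 * 3 = 0
-2 * 1 = -2
-5 * 4 = -20
Sum = 0 + -2 + -20
= -22

-22


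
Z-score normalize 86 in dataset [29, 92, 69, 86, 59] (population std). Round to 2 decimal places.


Mean = (29 + 92 + 69 + 86 + 59) / 5 = 67.0
Variance = sum((x_i - mean)^2) / n = 499.6
Std = sqrt(499.6) = 22.3517
Z = (x - mean) / std
= (86 - 67.0) / 22.3517
= 19.0 / 22.3517
= 0.85

0.85


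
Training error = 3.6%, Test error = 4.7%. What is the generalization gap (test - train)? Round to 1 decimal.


Generalization gap = test_error - train_error
= 4.7 - 3.6
= 1.1%
A small gap suggests good generalization.

1.1


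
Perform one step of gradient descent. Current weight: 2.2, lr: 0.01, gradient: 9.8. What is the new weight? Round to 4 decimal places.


w_new = w_old - lr * gradient
= 2.2 - 0.01 * 9.8
= 2.2 - (0.098)
= 2.1020

2.1020


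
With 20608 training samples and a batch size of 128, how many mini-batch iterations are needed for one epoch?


Iterations per epoch = dataset_size / batch_size
= 20608 / 128
= 161

161


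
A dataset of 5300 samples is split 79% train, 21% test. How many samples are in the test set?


Train samples = 5300 * 79% = 4187
Test samples = 5300 - 4187
= 1113

1113


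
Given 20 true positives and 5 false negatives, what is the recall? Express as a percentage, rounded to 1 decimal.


Recall = TP / (TP + FN) * 100
= 20 / (20 + 5)
= 20 / 25
= 0.8
= 80.0%

80.0


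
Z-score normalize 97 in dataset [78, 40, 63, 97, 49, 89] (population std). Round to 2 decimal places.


Mean = (78 + 40 + 63 + 97 + 49 + 89) / 6 = 69.3333
Variance = sum((x_i - mean)^2) / n = 423.5556
Std = sqrt(423.5556) = 20.5805
Z = (x - mean) / std
= (97 - 69.3333) / 20.5805
= 27.6667 / 20.5805
= 1.34

1.34


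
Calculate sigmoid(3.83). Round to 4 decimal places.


sigmoid(z) = 1 / (1 + exp(-z))
exp(-(3.83)) = exp(-3.83) = 0.0217
1 + 0.0217 = 1.0217
1 / 1.0217 = 0.9788

0.9788


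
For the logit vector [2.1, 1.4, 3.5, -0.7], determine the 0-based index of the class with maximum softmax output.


Softmax is a monotonic transformation, so it preserves the argmax.
We need to find the index of the maximum logit.
Index 0: 2.1
Index 1: 1.4
Index 2: 3.5
Index 3: -0.7
Maximum logit = 3.5 at index 2

2


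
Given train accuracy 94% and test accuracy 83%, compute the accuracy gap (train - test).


Gap = train_accuracy - test_accuracy
= 94 - 83
= 11%
This gap suggests the model is overfitting.

11


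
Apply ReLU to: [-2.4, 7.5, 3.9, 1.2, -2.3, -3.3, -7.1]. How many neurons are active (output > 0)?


ReLU(x) = max(0, x) for each element:
ReLU(-2.4) = 0
ReLU(7.5) = 7.5
ReLU(3.9) = 3.9
ReLU(1.2) = 1.2
ReLU(-2.3) = 0
ReLU(-3.3) = 0
ReLU(-7.1) = 0
Active neurons (>0): 3

3


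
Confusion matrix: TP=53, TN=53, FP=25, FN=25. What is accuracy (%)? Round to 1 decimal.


Accuracy = (TP + TN) / (TP + TN + FP + FN) * 100
= (53 + 53) / (53 + 53 + 25 + 25)
= 106 / 156
= 0.6795
= 67.9%

67.9


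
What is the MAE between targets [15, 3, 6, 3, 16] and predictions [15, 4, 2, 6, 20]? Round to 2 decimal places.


Absolute errors: [0, 1, 4, 3, 4]
Sum of absolute errors = 12
MAE = 12 / 5 = 2.40

2.40


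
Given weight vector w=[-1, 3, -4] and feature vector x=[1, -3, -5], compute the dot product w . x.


Element-wise products:
-1 * 1 = -1
3 * -3 = -9
-4 * -5 = 20
Sum = -1 + -9 + 20
= 10

10


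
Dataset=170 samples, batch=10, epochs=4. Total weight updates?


Iterations per epoch = 170 / 10 = 17
Total updates = iterations_per_epoch * epochs
= 17 * 4
= 68

68


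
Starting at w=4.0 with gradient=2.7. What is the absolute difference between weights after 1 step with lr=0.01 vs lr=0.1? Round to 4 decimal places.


With lr=0.01: w_new = 4.0 - 0.01 * 2.7 = 3.973
With lr=0.1: w_new = 4.0 - 0.1 * 2.7 = 3.73
Absolute difference = |3.973 - 3.73|
= 0.2430

0.2430


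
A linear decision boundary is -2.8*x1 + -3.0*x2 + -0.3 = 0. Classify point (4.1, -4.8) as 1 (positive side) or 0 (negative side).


Compute -2.8 * 4.1 + -3.0 * -4.8 + -0.3
= -11.48 + 14.4 + -0.3
= 2.62
Since 2.62 >= 0, the point is on the positive side.

1


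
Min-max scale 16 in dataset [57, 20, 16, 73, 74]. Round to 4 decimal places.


Min = 16, Max = 74
Range = 74 - 16 = 58
Scaled = (x - min) / (max - min)
= (16 - 16) / 58
= 0 / 58
= 0.0000

0.0000


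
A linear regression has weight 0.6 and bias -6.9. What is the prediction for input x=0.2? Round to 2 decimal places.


y = 0.6 * 0.2 + (-6.9)
= 0.12 + (-6.9)
= -6.78

-6.78


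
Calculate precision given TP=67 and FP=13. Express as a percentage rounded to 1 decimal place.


Precision = TP / (TP + FP) * 100
= 67 / (67 + 13)
= 67 / 80
= 0.8375
= 83.8%

83.8


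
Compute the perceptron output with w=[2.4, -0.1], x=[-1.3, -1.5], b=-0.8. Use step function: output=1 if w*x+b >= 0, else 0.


z = w . x + b
= 2.4*-1.3 + -0.1*-1.5 + -0.8
= -3.12 + 0.15 + -0.8
= -2.97 + -0.8
= -3.77
Since z = -3.77 < 0, output = 0

0


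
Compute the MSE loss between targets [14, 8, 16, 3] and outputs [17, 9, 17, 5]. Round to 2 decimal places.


Differences: [-3, -1, -1, -2]
Squared errors: [9, 1, 1, 4]
Sum of squared errors = 15
MSE = 15 / 4 = 3.75

3.75


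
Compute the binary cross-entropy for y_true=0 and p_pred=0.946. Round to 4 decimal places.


For y=0: Loss = -log(1-p)
= -log(1 - 0.946)
= -log(0.054)
= -(-2.9188)
= 2.9188

2.9188


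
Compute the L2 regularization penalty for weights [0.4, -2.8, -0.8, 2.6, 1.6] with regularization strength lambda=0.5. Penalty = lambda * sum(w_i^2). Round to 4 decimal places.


Squaring each weight:
0.4^2 = 0.16
(-2.8)^2 = 7.84
(-0.8)^2 = 0.64
2.6^2 = 6.76
1.6^2 = 2.56
Sum of squares = 17.96
Penalty = 0.5 * 17.96 = 8.9800

8.9800


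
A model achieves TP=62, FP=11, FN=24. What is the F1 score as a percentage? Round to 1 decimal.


Precision = TP / (TP + FP) = 62 / 73 = 0.8493
Recall = TP / (TP + FN) = 62 / 86 = 0.7209
F1 = 2 * P * R / (P + R)
= 2 * 0.8493 * 0.7209 / (0.8493 + 0.7209)
= 1.2246 / 1.5702
= 0.7799
As percentage: 78.0%

78.0


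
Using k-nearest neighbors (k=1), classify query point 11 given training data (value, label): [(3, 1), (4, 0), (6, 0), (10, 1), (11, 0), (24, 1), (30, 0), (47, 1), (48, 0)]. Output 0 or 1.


Distances from query 11:
Point 11 (class 0): distance = 0
K=1 nearest neighbors: classes = [0]
Votes for class 1: 0 / 1
Majority vote => class 0

0


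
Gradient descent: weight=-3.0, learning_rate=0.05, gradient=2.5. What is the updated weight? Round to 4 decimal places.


w_new = w_old - lr * gradient
= -3.0 - 0.05 * 2.5
= -3.0 - (0.125)
= -3.1250

-3.1250


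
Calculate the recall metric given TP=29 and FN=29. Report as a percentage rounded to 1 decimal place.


Recall = TP / (TP + FN) * 100
= 29 / (29 + 29)
= 29 / 58
= 0.5
= 50.0%

50.0


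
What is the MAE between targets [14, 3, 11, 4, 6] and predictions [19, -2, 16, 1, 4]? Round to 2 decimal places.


Absolute errors: [5, 5, 5, 3, 2]
Sum of absolute errors = 20
MAE = 20 / 5 = 4.00

4.00


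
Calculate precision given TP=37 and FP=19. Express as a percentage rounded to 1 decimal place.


Precision = TP / (TP + FP) * 100
= 37 / (37 + 19)
= 37 / 56
= 0.6607
= 66.1%

66.1


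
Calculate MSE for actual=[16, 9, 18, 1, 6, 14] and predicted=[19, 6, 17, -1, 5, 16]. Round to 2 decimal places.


Differences: [-3, 3, 1, 2, 1, -2]
Squared errors: [9, 9, 1, 4, 1, 4]
Sum of squared errors = 28
MSE = 28 / 6 = 4.67

4.67


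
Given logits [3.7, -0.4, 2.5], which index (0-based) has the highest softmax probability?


Softmax is a monotonic transformation, so it preserves the argmax.
We need to find the index of the maximum logit.
Index 0: 3.7
Index 1: -0.4
Index 2: 2.5
Maximum logit = 3.7 at index 0

0


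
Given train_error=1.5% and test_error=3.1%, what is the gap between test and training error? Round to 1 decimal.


Generalization gap = test_error - train_error
= 3.1 - 1.5
= 1.6%
A small gap suggests good generalization.

1.6


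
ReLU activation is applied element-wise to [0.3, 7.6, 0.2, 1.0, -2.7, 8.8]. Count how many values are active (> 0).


ReLU(x) = max(0, x) for each element:
ReLU(0.3) = 0.3
ReLU(7.6) = 7.6
ReLU(0.2) = 0.2
ReLU(1.0) = 1.0
ReLU(-2.7) = 0
ReLU(8.8) = 8.8
Active neurons (>0): 5

5


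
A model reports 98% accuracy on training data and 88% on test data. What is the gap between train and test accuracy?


Gap = train_accuracy - test_accuracy
= 98 - 88
= 10%
This moderate gap may indicate mild overfitting.

10


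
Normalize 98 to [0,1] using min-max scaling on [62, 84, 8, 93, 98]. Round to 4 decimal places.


Min = 8, Max = 98
Range = 98 - 8 = 90
Scaled = (x - min) / (max - min)
= (98 - 8) / 90
= 90 / 90
= 1.0000

1.0000


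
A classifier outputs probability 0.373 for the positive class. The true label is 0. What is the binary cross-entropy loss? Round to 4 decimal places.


For y=0: Loss = -log(1-p)
= -log(1 - 0.373)
= -log(0.627)
= -(-0.4668)
= 0.4668

0.4668


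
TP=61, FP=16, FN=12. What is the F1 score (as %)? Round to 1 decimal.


Precision = TP / (TP + FP) = 61 / 77 = 0.7922
Recall = TP / (TP + FN) = 61 / 73 = 0.8356
F1 = 2 * P * R / (P + R)
= 2 * 0.7922 * 0.8356 / (0.7922 + 0.8356)
= 1.324 / 1.6278
= 0.8133
As percentage: 81.3%

81.3


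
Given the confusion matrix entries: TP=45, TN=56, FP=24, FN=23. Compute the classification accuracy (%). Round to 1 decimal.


Accuracy = (TP + TN) / (TP + TN + FP + FN) * 100
= (45 + 56) / (45 + 56 + 24 + 23)
= 101 / 148
= 0.6824
= 68.2%

68.2


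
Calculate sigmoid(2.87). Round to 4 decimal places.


sigmoid(z) = 1 / (1 + exp(-z))
exp(-(2.87)) = exp(-2.87) = 0.0567
1 + 0.0567 = 1.0567
1 / 1.0567 = 0.9463

0.9463


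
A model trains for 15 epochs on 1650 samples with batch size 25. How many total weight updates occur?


Iterations per epoch = 1650 / 25 = 66
Total updates = iterations_per_epoch * epochs
= 66 * 15
= 990

990


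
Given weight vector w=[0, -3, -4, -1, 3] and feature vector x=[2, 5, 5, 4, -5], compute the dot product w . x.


Element-wise products:
0 * 2 = 0
-3 * 5 = -15
-4 * 5 = -20
-1 * 4 = -4
3 * -5 = -15
Sum = 0 + -15 + -20 + -4 + -15
= -54

-54


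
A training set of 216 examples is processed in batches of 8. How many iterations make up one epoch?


Iterations per epoch = dataset_size / batch_size
= 216 / 8
= 27

27


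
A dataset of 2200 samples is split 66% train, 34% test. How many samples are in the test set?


Train samples = 2200 * 66% = 1452
Test samples = 2200 - 1452
= 748

748


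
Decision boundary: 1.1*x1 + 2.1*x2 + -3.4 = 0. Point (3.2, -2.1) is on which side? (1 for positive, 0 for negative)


Compute 1.1 * 3.2 + 2.1 * -2.1 + -3.4
= 3.52 + -4.41 + -3.4
= -4.29
Since -4.29 < 0, the point is on the negative side.

0


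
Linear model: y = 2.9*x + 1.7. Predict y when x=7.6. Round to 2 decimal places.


y = 2.9 * 7.6 + (1.7)
= 22.04 + (1.7)
= 23.74

23.74


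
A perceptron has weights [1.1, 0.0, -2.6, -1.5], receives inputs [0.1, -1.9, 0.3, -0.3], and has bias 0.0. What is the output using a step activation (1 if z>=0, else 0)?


z = w . x + b
= 1.1*0.1 + 0.0*-1.9 + -2.6*0.3 + -1.5*-0.3 + 0.0
= 0.11 + -0.0 + -0.78 + 0.45 + 0.0
= -0.22 + 0.0
= -0.22
Since z = -0.22 < 0, output = 0

0


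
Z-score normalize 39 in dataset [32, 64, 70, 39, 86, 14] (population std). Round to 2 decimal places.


Mean = (32 + 64 + 70 + 39 + 86 + 14) / 6 = 50.8333
Variance = sum((x_i - mean)^2) / n = 604.8056
Std = sqrt(604.8056) = 24.5928
Z = (x - mean) / std
= (39 - 50.8333) / 24.5928
= -11.8333 / 24.5928
= -0.48

-0.48


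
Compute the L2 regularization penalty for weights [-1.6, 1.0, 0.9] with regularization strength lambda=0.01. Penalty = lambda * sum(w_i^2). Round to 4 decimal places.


Squaring each weight:
(-1.6)^2 = 2.56
1.0^2 = 1.0
0.9^2 = 0.81
Sum of squares = 4.37
Penalty = 0.01 * 4.37 = 0.0437

0.0437


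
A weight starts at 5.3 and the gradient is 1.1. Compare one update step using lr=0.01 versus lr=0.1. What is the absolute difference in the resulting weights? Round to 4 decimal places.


With lr=0.01: w_new = 5.3 - 0.01 * 1.1 = 5.289
With lr=0.1: w_new = 5.3 - 0.1 * 1.1 = 5.19
Absolute difference = |5.289 - 5.19|
= 0.0990

0.0990


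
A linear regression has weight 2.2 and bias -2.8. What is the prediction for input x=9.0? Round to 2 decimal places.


y = 2.2 * 9.0 + (-2.8)
= 19.8 + (-2.8)
= 17.00

17.00


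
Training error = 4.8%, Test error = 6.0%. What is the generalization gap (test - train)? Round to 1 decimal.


Generalization gap = test_error - train_error
= 6.0 - 4.8
= 1.2%
A small gap suggests good generalization.

1.2


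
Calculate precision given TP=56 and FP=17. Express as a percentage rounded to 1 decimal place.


Precision = TP / (TP + FP) * 100
= 56 / (56 + 17)
= 56 / 73
= 0.7671
= 76.7%

76.7


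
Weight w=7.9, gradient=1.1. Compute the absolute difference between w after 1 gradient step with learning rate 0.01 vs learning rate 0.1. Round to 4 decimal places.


With lr=0.01: w_new = 7.9 - 0.01 * 1.1 = 7.889
With lr=0.1: w_new = 7.9 - 0.1 * 1.1 = 7.79
Absolute difference = |7.889 - 7.79|
= 0.0990

0.0990


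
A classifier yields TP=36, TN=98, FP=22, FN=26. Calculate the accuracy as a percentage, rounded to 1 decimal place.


Accuracy = (TP + TN) / (TP + TN + FP + FN) * 100
= (36 + 98) / (36 + 98 + 22 + 26)
= 134 / 182
= 0.7363
= 73.6%

73.6


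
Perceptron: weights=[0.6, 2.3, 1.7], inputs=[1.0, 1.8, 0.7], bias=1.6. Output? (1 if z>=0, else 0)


z = w . x + b
= 0.6*1.0 + 2.3*1.8 + 1.7*0.7 + 1.6
= 0.6 + 4.14 + 1.19 + 1.6
= 5.93 + 1.6
= 7.53
Since z = 7.53 >= 0, output = 1

1


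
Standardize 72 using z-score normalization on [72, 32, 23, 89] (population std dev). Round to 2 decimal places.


Mean = (72 + 32 + 23 + 89) / 4 = 54.0
Variance = sum((x_i - mean)^2) / n = 748.5
Std = sqrt(748.5) = 27.3587
Z = (x - mean) / std
= (72 - 54.0) / 27.3587
= 18.0 / 27.3587
= 0.66

0.66


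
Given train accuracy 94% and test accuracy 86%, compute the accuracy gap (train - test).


Gap = train_accuracy - test_accuracy
= 94 - 86
= 8%
This moderate gap may indicate mild overfitting.

8


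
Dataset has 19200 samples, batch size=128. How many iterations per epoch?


Iterations per epoch = dataset_size / batch_size
= 19200 / 128
= 150

150


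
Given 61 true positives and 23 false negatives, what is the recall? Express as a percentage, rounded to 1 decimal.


Recall = TP / (TP + FN) * 100
= 61 / (61 + 23)
= 61 / 84
= 0.7262
= 72.6%

72.6


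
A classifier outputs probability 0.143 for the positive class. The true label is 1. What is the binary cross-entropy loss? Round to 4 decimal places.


For y=1: Loss = -log(p)
= -log(0.143)
= -(-1.9449)
= 1.9449

1.9449


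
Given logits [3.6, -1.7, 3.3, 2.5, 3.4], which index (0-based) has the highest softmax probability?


Softmax is a monotonic transformation, so it preserves the argmax.
We need to find the index of the maximum logit.
Index 0: 3.6
Index 1: -1.7
Index 2: 3.3
Index 3: 2.5
Index 4: 3.4
Maximum logit = 3.6 at index 0

0


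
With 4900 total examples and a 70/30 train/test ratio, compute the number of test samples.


Train samples = 4900 * 70% = 3430
Test samples = 4900 - 3430
= 1470

1470


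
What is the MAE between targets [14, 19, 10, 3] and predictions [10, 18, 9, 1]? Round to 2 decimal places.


Absolute errors: [4, 1, 1, 2]
Sum of absolute errors = 8
MAE = 8 / 4 = 2.00

2.00


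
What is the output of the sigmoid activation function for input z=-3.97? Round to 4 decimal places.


sigmoid(z) = 1 / (1 + exp(-z))
exp(-(-3.97)) = exp(3.97) = 52.9845
1 + 52.9845 = 53.9845
1 / 53.9845 = 0.0185

0.0185


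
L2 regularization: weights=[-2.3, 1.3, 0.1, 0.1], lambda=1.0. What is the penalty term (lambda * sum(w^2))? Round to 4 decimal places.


Squaring each weight:
(-2.3)^2 = 5.29
1.3^2 = 1.69
0.1^2 = 0.01
0.1^2 = 0.01
Sum of squares = 7.0
Penalty = 1.0 * 7.0 = 7.0000

7.0000


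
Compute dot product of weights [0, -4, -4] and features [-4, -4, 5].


Element-wise products:
0 * -4 = 0
-4 * -4 = 16
-4 * 5 = -20
Sum = 0 + 16 + -20
= -4

-4


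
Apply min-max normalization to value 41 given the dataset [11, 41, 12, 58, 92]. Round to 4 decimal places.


Min = 11, Max = 92
Range = 92 - 11 = 81
Scaled = (x - min) / (max - min)
= (41 - 11) / 81
= 30 / 81
= 0.3704

0.3704


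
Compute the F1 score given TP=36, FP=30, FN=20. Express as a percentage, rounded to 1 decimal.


Precision = TP / (TP + FP) = 36 / 66 = 0.5455
Recall = TP / (TP + FN) = 36 / 56 = 0.6429
F1 = 2 * P * R / (P + R)
= 2 * 0.5455 * 0.6429 / (0.5455 + 0.6429)
= 0.7013 / 1.1883
= 0.5902
As percentage: 59.0%

59.0


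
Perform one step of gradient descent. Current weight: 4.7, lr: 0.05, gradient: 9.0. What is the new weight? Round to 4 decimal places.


w_new = w_old - lr * gradient
= 4.7 - 0.05 * 9.0
= 4.7 - (0.45)
= 4.2500

4.2500


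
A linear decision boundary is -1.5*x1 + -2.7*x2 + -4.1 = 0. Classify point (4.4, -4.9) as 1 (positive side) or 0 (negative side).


Compute -1.5 * 4.4 + -2.7 * -4.9 + -4.1
= -6.6 + 13.23 + -4.1
= 2.53
Since 2.53 >= 0, the point is on the positive side.

1


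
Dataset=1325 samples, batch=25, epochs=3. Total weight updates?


Iterations per epoch = 1325 / 25 = 53
Total updates = iterations_per_epoch * epochs
= 53 * 3
= 159

159


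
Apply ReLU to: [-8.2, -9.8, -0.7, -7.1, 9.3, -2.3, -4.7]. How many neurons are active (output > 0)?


ReLU(x) = max(0, x) for each element:
ReLU(-8.2) = 0
ReLU(-9.8) = 0
ReLU(-0.7) = 0
ReLU(-7.1) = 0
ReLU(9.3) = 9.3
ReLU(-2.3) = 0
ReLU(-4.7) = 0
Active neurons (>0): 1

1


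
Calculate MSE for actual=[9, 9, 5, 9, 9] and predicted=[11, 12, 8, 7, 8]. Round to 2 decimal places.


Differences: [-2, -3, -3, 2, 1]
Squared errors: [4, 9, 9, 4, 1]
Sum of squared errors = 27
MSE = 27 / 5 = 5.40

5.40


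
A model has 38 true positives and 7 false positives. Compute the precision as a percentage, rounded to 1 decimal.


Precision = TP / (TP + FP) * 100
= 38 / (38 + 7)
= 38 / 45
= 0.8444
= 84.4%

84.4


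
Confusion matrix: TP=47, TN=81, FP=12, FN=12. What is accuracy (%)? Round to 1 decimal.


Accuracy = (TP + TN) / (TP + TN + FP + FN) * 100
= (47 + 81) / (47 + 81 + 12 + 12)
= 128 / 152
= 0.8421
= 84.2%

84.2


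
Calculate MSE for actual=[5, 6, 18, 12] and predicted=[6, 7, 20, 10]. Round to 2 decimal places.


Differences: [-1, -1, -2, 2]
Squared errors: [1, 1, 4, 4]
Sum of squared errors = 10
MSE = 10 / 4 = 2.50

2.50


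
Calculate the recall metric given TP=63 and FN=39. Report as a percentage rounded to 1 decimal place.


Recall = TP / (TP + FN) * 100
= 63 / (63 + 39)
= 63 / 102
= 0.6176
= 61.8%

61.8


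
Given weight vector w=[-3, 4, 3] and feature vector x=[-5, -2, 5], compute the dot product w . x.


Element-wise products:
-3 * -5 = 15
4 * -2 = -8
3 * 5 = 15
Sum = 15 + -8 + 15
= 22

22


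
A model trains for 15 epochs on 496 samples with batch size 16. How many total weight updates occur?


Iterations per epoch = 496 / 16 = 31
Total updates = iterations_per_epoch * epochs
= 31 * 15
= 465

465


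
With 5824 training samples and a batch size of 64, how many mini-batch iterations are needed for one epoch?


Iterations per epoch = dataset_size / batch_size
= 5824 / 64
= 91

91


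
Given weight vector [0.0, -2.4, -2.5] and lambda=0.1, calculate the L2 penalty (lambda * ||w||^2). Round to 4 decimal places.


Squaring each weight:
0.0^2 = 0.0
(-2.4)^2 = 5.76
(-2.5)^2 = 6.25
Sum of squares = 12.01
Penalty = 0.1 * 12.01 = 1.2010

1.2010


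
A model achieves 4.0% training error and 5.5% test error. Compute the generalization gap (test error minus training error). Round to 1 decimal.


Generalization gap = test_error - train_error
= 5.5 - 4.0
= 1.5%
A small gap suggests good generalization.

1.5


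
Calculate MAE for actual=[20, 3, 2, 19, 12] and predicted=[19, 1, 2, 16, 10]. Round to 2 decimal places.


Absolute errors: [1, 2, 0, 3, 2]
Sum of absolute errors = 8
MAE = 8 / 5 = 1.60

1.60


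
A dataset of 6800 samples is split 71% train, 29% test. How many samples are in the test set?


Train samples = 6800 * 71% = 4828
Test samples = 6800 - 4828
= 1972

1972


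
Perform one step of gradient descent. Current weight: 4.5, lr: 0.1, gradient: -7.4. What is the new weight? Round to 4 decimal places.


w_new = w_old - lr * gradient
= 4.5 - 0.1 * -7.4
= 4.5 - (-0.74)
= 5.2400

5.2400


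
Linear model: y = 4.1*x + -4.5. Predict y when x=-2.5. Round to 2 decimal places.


y = 4.1 * -2.5 + (-4.5)
= -10.25 + (-4.5)
= -14.75

-14.75


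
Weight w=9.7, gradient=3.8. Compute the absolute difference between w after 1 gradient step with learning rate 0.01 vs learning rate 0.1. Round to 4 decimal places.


With lr=0.01: w_new = 9.7 - 0.01 * 3.8 = 9.662
With lr=0.1: w_new = 9.7 - 0.1 * 3.8 = 9.32
Absolute difference = |9.662 - 9.32|
= 0.3420

0.3420


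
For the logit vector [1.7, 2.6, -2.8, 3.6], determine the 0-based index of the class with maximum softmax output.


Softmax is a monotonic transformation, so it preserves the argmax.
We need to find the index of the maximum logit.
Index 0: 1.7
Index 1: 2.6
Index 2: -2.8
Index 3: 3.6
Maximum logit = 3.6 at index 3

3


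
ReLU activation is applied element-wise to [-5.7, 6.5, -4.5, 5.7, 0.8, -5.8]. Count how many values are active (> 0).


ReLU(x) = max(0, x) for each element:
ReLU(-5.7) = 0
ReLU(6.5) = 6.5
ReLU(-4.5) = 0
ReLU(5.7) = 5.7
ReLU(0.8) = 0.8
ReLU(-5.8) = 0
Active neurons (>0): 3

3


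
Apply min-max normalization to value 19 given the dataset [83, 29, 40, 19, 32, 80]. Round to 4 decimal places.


Min = 19, Max = 83
Range = 83 - 19 = 64
Scaled = (x - min) / (max - min)
= (19 - 19) / 64
= 0 / 64
= 0.0000

0.0000


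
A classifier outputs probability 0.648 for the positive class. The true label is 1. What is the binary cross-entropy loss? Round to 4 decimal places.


For y=1: Loss = -log(p)
= -log(0.648)
= -(-0.4339)
= 0.4339

0.4339


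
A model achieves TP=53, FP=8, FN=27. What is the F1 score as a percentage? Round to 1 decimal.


Precision = TP / (TP + FP) = 53 / 61 = 0.8689
Recall = TP / (TP + FN) = 53 / 80 = 0.6625
F1 = 2 * P * R / (P + R)
= 2 * 0.8689 * 0.6625 / (0.8689 + 0.6625)
= 1.1512 / 1.5314
= 0.7518
As percentage: 75.2%

75.2


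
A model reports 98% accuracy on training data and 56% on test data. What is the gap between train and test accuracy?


Gap = train_accuracy - test_accuracy
= 98 - 56
= 42%
This large gap strongly indicates overfitting.

42


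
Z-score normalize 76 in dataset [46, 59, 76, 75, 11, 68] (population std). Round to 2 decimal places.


Mean = (46 + 59 + 76 + 75 + 11 + 68) / 6 = 55.8333
Variance = sum((x_i - mean)^2) / n = 506.4722
Std = sqrt(506.4722) = 22.5049
Z = (x - mean) / std
= (76 - 55.8333) / 22.5049
= 20.1667 / 22.5049
= 0.90

0.90


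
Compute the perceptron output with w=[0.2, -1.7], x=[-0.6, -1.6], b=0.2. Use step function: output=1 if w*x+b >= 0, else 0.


z = w . x + b
= 0.2*-0.6 + -1.7*-1.6 + 0.2
= -0.12 + 2.72 + 0.2
= 2.6 + 0.2
= 2.8
Since z = 2.8 >= 0, output = 1

1


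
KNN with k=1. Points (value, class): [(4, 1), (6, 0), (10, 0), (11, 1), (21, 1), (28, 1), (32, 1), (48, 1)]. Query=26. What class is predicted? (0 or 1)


Distances from query 26:
Point 28 (class 1): distance = 2
K=1 nearest neighbors: classes = [1]
Votes for class 1: 1 / 1
Majority vote => class 1

1


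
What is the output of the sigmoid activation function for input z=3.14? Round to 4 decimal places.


sigmoid(z) = 1 / (1 + exp(-z))
exp(-(3.14)) = exp(-3.14) = 0.0433
1 + 0.0433 = 1.0433
1 / 1.0433 = 0.9585

0.9585


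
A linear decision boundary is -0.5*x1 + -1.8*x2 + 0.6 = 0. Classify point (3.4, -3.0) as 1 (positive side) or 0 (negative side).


Compute -0.5 * 3.4 + -1.8 * -3.0 + 0.6
= -1.7 + 5.4 + 0.6
= 4.3
Since 4.3 >= 0, the point is on the positive side.

1


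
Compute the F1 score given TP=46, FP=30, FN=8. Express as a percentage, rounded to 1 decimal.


Precision = TP / (TP + FP) = 46 / 76 = 0.6053
Recall = TP / (TP + FN) = 46 / 54 = 0.8519
F1 = 2 * P * R / (P + R)
= 2 * 0.6053 * 0.8519 / (0.6053 + 0.8519)
= 1.0312 / 1.4571
= 0.7077
As percentage: 70.8%

70.8


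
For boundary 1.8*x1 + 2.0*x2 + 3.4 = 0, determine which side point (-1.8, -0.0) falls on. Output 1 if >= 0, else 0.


Compute 1.8 * -1.8 + 2.0 * -0.0 + 3.4
= -3.24 + -0.0 + 3.4
= 0.16
Since 0.16 >= 0, the point is on the positive side.

1


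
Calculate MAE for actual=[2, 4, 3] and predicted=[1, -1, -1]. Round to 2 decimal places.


Absolute errors: [1, 5, 4]
Sum of absolute errors = 10
MAE = 10 / 3 = 3.33

3.33


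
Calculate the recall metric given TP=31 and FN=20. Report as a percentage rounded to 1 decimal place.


Recall = TP / (TP + FN) * 100
= 31 / (31 + 20)
= 31 / 51
= 0.6078
= 60.8%

60.8


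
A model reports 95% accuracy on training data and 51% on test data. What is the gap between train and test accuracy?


Gap = train_accuracy - test_accuracy
= 95 - 51
= 44%
This large gap strongly indicates overfitting.

44


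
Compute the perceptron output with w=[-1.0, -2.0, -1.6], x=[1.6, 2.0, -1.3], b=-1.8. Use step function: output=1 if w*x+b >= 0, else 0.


z = w . x + b
= -1.0*1.6 + -2.0*2.0 + -1.6*-1.3 + -1.8
= -1.6 + -4.0 + 2.08 + -1.8
= -3.52 + -1.8
= -5.32
Since z = -5.32 < 0, output = 0

0


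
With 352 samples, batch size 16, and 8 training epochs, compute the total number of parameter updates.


Iterations per epoch = 352 / 16 = 22
Total updates = iterations_per_epoch * epochs
= 22 * 8
= 176

176


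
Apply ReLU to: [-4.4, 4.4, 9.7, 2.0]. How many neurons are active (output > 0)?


ReLU(x) = max(0, x) for each element:
ReLU(-4.4) = 0
ReLU(4.4) = 4.4
ReLU(9.7) = 9.7
ReLU(2.0) = 2.0
Active neurons (>0): 3

3


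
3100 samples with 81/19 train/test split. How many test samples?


Train samples = 3100 * 81% = 2511
Test samples = 3100 - 2511
= 589

589


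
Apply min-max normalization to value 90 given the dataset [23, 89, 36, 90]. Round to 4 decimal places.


Min = 23, Max = 90
Range = 90 - 23 = 67
Scaled = (x - min) / (max - min)
= (90 - 23) / 67
= 67 / 67
= 1.0000

1.0000


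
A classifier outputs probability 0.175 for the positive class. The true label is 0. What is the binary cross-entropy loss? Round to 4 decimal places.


For y=0: Loss = -log(1-p)
= -log(1 - 0.175)
= -log(0.825)
= -(-0.1924)
= 0.1924

0.1924


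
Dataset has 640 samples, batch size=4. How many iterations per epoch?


Iterations per epoch = dataset_size / batch_size
= 640 / 4
= 160

160


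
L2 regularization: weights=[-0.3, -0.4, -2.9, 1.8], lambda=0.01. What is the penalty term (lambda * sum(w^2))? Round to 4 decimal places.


Squaring each weight:
(-0.3)^2 = 0.09
(-0.4)^2 = 0.16
(-2.9)^2 = 8.41
1.8^2 = 3.24
Sum of squares = 11.9
Penalty = 0.01 * 11.9 = 0.1190

0.1190


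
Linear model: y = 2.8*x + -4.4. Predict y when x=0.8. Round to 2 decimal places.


y = 2.8 * 0.8 + (-4.4)
= 2.24 + (-4.4)
= -2.16

-2.16


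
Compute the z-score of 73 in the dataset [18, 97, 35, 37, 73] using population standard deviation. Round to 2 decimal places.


Mean = (18 + 97 + 35 + 37 + 73) / 5 = 52.0
Variance = sum((x_i - mean)^2) / n = 827.2
Std = sqrt(827.2) = 28.7611
Z = (x - mean) / std
= (73 - 52.0) / 28.7611
= 21.0 / 28.7611
= 0.73

0.73


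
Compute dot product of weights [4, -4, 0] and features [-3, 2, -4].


Element-wise products:
4 * -3 = -12
-4 * 2 = -8
0 * -4 = 0
Sum = -12 + -8 + 0
= -20

-20


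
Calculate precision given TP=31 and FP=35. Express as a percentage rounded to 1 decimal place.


Precision = TP / (TP + FP) * 100
= 31 / (31 + 35)
= 31 / 66
= 0.4697
= 47.0%

47.0


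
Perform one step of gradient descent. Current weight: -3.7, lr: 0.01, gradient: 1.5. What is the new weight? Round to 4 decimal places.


w_new = w_old - lr * gradient
= -3.7 - 0.01 * 1.5
= -3.7 - (0.015)
= -3.7150

-3.7150


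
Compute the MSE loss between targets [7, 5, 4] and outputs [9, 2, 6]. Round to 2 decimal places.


Differences: [-2, 3, -2]
Squared errors: [4, 9, 4]
Sum of squared errors = 17
MSE = 17 / 3 = 5.67

5.67


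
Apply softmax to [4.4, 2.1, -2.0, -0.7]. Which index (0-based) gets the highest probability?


Softmax is a monotonic transformation, so it preserves the argmax.
We need to find the index of the maximum logit.
Index 0: 4.4
Index 1: 2.1
Index 2: -2.0
Index 3: -0.7
Maximum logit = 4.4 at index 0

0


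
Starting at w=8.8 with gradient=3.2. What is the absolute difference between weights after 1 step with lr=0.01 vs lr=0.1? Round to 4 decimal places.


With lr=0.01: w_new = 8.8 - 0.01 * 3.2 = 8.768
With lr=0.1: w_new = 8.8 - 0.1 * 3.2 = 8.48
Absolute difference = |8.768 - 8.48|
= 0.2880

0.2880


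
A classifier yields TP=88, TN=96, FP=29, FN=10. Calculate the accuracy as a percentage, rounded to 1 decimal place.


Accuracy = (TP + TN) / (TP + TN + FP + FN) * 100
= (88 + 96) / (88 + 96 + 29 + 10)
= 184 / 223
= 0.8251
= 82.5%

82.5


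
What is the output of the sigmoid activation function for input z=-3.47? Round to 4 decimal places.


sigmoid(z) = 1 / (1 + exp(-z))
exp(-(-3.47)) = exp(3.47) = 32.1367
1 + 32.1367 = 33.1367
1 / 33.1367 = 0.0302

0.0302


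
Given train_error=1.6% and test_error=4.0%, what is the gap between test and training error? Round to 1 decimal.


Generalization gap = test_error - train_error
= 4.0 - 1.6
= 2.4%
A moderate gap.

2.4


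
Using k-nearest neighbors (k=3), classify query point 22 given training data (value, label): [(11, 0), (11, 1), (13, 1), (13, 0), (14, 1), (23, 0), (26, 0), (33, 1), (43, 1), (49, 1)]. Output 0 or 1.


Distances from query 22:
Point 23 (class 0): distance = 1
Point 26 (class 0): distance = 4
Point 14 (class 1): distance = 8
K=3 nearest neighbors: classes = [0, 0, 1]
Votes for class 1: 1 / 3
Majority vote => class 0

0


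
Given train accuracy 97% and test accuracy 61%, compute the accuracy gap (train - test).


Gap = train_accuracy - test_accuracy
= 97 - 61
= 36%
This large gap strongly indicates overfitting.

36


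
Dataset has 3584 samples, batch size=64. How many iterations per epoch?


Iterations per epoch = dataset_size / batch_size
= 3584 / 64
= 56

56


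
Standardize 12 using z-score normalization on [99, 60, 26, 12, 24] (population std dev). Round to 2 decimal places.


Mean = (99 + 60 + 26 + 12 + 24) / 5 = 44.2
Variance = sum((x_i - mean)^2) / n = 1005.76
Std = sqrt(1005.76) = 31.7137
Z = (x - mean) / std
= (12 - 44.2) / 31.7137
= -32.2 / 31.7137
= -1.02

-1.02


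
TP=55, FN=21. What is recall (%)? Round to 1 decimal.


Recall = TP / (TP + FN) * 100
= 55 / (55 + 21)
= 55 / 76
= 0.7237
= 72.4%

72.4


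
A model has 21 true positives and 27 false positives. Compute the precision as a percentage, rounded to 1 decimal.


Precision = TP / (TP + FP) * 100
= 21 / (21 + 27)
= 21 / 48
= 0.4375
= 43.8%

43.8


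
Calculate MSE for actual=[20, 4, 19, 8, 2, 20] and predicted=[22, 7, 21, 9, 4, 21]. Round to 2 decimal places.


Differences: [-2, -3, -2, -1, -2, -1]
Squared errors: [4, 9, 4, 1, 4, 1]
Sum of squared errors = 23
MSE = 23 / 6 = 3.83

3.83


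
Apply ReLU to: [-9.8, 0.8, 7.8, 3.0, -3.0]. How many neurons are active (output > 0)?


ReLU(x) = max(0, x) for each element:
ReLU(-9.8) = 0
ReLU(0.8) = 0.8
ReLU(7.8) = 7.8
ReLU(3.0) = 3.0
ReLU(-3.0) = 0
Active neurons (>0): 3

3


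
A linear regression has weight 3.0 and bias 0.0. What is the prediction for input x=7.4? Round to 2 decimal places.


y = 3.0 * 7.4 + (0.0)
= 22.2 + (0.0)
= 22.20

22.20


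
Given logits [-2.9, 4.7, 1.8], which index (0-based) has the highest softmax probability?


Softmax is a monotonic transformation, so it preserves the argmax.
We need to find the index of the maximum logit.
Index 0: -2.9
Index 1: 4.7
Index 2: 1.8
Maximum logit = 4.7 at index 1

1


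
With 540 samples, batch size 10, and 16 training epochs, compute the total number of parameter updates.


Iterations per epoch = 540 / 10 = 54
Total updates = iterations_per_epoch * epochs
= 54 * 16
= 864

864


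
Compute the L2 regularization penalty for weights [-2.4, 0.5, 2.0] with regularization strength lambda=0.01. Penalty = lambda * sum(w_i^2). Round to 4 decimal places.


Squaring each weight:
(-2.4)^2 = 5.76
0.5^2 = 0.25
2.0^2 = 4.0
Sum of squares = 10.01
Penalty = 0.01 * 10.01 = 0.1001

0.1001


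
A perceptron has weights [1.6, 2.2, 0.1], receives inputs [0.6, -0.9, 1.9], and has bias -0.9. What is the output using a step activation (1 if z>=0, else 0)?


z = w . x + b
= 1.6*0.6 + 2.2*-0.9 + 0.1*1.9 + -0.9
= 0.96 + -1.98 + 0.19 + -0.9
= -0.83 + -0.9
= -1.73
Since z = -1.73 < 0, output = 0

0


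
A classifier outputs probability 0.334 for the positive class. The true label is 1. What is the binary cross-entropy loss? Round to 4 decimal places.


For y=1: Loss = -log(p)
= -log(0.334)
= -(-1.0966)
= 1.0966

1.0966


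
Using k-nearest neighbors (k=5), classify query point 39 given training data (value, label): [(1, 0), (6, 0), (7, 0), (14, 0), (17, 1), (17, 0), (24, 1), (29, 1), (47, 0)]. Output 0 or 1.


Distances from query 39:
Point 47 (class 0): distance = 8
Point 29 (class 1): distance = 10
Point 24 (class 1): distance = 15
Point 17 (class 0): distance = 22
Point 17 (class 1): distance = 22
K=5 nearest neighbors: classes = [0, 1, 1, 0, 1]
Votes for class 1: 3 / 5
Majority vote => class 1

1


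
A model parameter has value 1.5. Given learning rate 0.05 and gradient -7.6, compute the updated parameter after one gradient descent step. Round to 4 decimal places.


w_new = w_old - lr * gradient
= 1.5 - 0.05 * -7.6
= 1.5 - (-0.38)
= 1.8800

1.8800


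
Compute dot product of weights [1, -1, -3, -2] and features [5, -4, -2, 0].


Element-wise products:
1 * 5 = 5
-1 * -4 = 4
-3 * -2 = 6
-2 * 0 = 0
Sum = 5 + 4 + 6 + 0
= 15

15


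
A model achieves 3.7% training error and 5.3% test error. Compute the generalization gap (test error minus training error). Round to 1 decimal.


Generalization gap = test_error - train_error
= 5.3 - 3.7
= 1.6%
A small gap suggests good generalization.

1.6


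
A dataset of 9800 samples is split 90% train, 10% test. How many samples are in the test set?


Train samples = 9800 * 90% = 8820
Test samples = 9800 - 8820
= 980

980


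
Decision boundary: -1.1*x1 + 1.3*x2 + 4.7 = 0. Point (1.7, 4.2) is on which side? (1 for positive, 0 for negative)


Compute -1.1 * 1.7 + 1.3 * 4.2 + 4.7
= -1.87 + 5.46 + 4.7
= 8.29
Since 8.29 >= 0, the point is on the positive side.

1


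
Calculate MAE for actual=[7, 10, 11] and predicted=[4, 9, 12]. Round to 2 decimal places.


Absolute errors: [3, 1, 1]
Sum of absolute errors = 5
MAE = 5 / 3 = 1.67

1.67


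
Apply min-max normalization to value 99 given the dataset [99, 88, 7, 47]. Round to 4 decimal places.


Min = 7, Max = 99
Range = 99 - 7 = 92
Scaled = (x - min) / (max - min)
= (99 - 7) / 92
= 92 / 92
= 1.0000

1.0000
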